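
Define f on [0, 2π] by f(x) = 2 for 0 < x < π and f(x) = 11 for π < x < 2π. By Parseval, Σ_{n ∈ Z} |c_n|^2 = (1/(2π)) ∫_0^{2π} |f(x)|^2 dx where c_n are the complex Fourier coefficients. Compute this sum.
Σ |c_n|^2 = 125/2

Parseval equates the L^2 energy of f (normalised by 1/(2π)) with the ℓ^2 sum of its Fourier coefficients: (1/(2π)) ∫_0^{2π} |f|^2 = Σ |c_n|^2.
Compute the left side: (1/(2π)) [∫_0^π 2^2 dx + ∫_π^{2π} 11^2 dx] = (1/(2π)) · (4π + 121π) = (4 + 121)/2 = 125/2.
So Σ_{n ∈ Z} |c_n|^2 = 125/2.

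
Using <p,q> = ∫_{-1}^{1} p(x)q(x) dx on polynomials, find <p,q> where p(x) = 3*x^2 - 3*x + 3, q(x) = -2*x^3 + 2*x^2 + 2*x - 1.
<p,q> = -16/5

Expand the product: p(x)·q(x) = -6*x^5 + 12*x^4 - 6*x^3 - 3*x^2 + 9*x - 3.
∫_{-1}^{1} of each monomial x^k gives [2/(k+1) if k even, 0 if k odd]. Integrating term-by-term (or equivalently evaluating the antiderivative F(x) = -x^6 + 12*x^5/5 - 3*x^4/2 - x^3 + 9*x^2/2 - 3*x at the endpoints):
  F(1) − F(−1) = 2/5 − (18/5) = -16/5.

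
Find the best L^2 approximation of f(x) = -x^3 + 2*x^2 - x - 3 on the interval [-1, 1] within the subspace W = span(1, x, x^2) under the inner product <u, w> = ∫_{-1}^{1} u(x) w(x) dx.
g(x) = 2*x^2 - 8*x/5 - 3

The best approximation g ∈ W is the orthogonal projection of f onto W. Writing g = a_0 + a_1 x + a_2 x^2, the coefficients solve the normal equations G · a = b where
  G_{ij} = <φ_i, φ_j> and b_i = <f, φ_i>, with φ_0 = 1, φ_1 = x, φ_2 = x^2.
G =
  [2, 0, 2/3]
  [0, 2/3, 0]
  [2/3, 0, 2/5],
b = (-14/3, -16/15, -6/5).
Solving gives a_0 = -3, a_1 = -8/5, a_2 = 2, so
  g(x) = 2*x^2 - 8*x/5 - 3.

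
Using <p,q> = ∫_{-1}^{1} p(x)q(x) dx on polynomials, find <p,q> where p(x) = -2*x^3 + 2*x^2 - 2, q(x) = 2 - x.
<p,q> = -68/15

Expand the product: p(x)·q(x) = 2*x^4 - 6*x^3 + 4*x^2 + 2*x - 4.
∫_{-1}^{1} of each monomial x^k gives [2/(k+1) if k even, 0 if k odd]. Integrating term-by-term (or equivalently evaluating the antiderivative F(x) = 2*x^5/5 - 3*x^4/2 + 4*x^3/3 + x^2 - 4*x at the endpoints):
  F(1) − F(−1) = -83/30 − (53/30) = -68/15.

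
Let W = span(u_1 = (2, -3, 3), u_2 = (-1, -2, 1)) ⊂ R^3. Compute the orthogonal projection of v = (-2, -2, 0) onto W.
proj_W(v) = (-178/83, -146/83, 28/83)

Set up U = [u_1 | ... | u_2] ∈ R^(3×2). The projector onto W = col(U) is P = U (U^T U)^(-1) U^T.
Compute U^T U =
  [22, 7]
  [7, 6],
and U^T v = (2, 6).
Solve U^T U · c = U^T v for the coefficients: c = (-30/83, 118/83). The projection is proj_W(v) = U c.
Check: (v - proj_W(v)) · u_1 = 0  (should be 0).
Check: (v - proj_W(v)) · u_2 = 0  (should be 0).
Result: proj_W(v) = (-178/83, -146/83, 28/83).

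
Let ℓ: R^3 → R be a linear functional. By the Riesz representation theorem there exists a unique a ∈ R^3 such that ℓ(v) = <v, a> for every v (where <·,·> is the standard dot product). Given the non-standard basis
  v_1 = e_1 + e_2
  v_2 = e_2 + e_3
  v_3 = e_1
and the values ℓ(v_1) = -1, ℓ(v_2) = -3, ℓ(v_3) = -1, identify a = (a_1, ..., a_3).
a = (-1, 0, -3)

Write a = (a_1, ..., a_3) in the standard basis. For each basis vector v_i, ℓ(v_i) = <v_i, a> is a linear equation in the a_j's. Collect the n equations into a matrix system V a = ℓ, where row i of V is v_i (expressed in the standard basis). Since V is invertible (lower-triangular with 1s on the diagonal, up to permutation), solve by back-substitution:
  V =
[[1, 1, 0],
 [0, 1, 1],
 [1, 0, 0]]
  V a = (-1, -3, -1)
Solving gives a = (-1, 0, -3).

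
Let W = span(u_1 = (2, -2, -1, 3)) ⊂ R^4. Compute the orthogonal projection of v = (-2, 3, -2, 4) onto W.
proj_W(v) = (4/9, -4/9, -2/9, 2/3)

Set up U = [u_1 | ... | u_1] ∈ R^(4×1). The projector onto W = col(U) is P = U (U^T U)^(-1) U^T.
Compute U^T U =
  [18],
and U^T v = (4).
Solve U^T U · c = U^T v for the coefficients: c = (2/9). The projection is proj_W(v) = U c.
Check: (v - proj_W(v)) · u_1 = 0  (should be 0).
Result: proj_W(v) = (4/9, -4/9, -2/9, 2/3).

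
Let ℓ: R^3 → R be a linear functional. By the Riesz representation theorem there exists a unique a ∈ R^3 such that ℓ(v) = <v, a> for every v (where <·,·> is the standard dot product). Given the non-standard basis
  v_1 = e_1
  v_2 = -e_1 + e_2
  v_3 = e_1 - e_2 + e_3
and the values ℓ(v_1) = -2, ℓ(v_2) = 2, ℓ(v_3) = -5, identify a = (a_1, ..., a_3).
a = (-2, 0, -3)

Write a = (a_1, ..., a_3) in the standard basis. For each basis vector v_i, ℓ(v_i) = <v_i, a> is a linear equation in the a_j's. Collect the n equations into a matrix system V a = ℓ, where row i of V is v_i (expressed in the standard basis). Since V is invertible (lower-triangular with 1s on the diagonal, up to permutation), solve by back-substitution:
  V =
[[1, 0, 0],
 [-1, 1, 0],
 [1, -1, 1]]
  V a = (-2, 2, -5)
Solving gives a = (-2, 0, -3).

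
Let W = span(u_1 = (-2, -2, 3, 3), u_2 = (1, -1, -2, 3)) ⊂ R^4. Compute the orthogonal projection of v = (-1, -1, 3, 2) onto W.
proj_W(v) = (-209/127, -171/127, 323/127, 228/127)

Set up U = [u_1 | ... | u_2] ∈ R^(4×2). The projector onto W = col(U) is P = U (U^T U)^(-1) U^T.
Compute U^T U =
  [26, 3]
  [3, 15],
and U^T v = (19, 0).
Solve U^T U · c = U^T v for the coefficients: c = (95/127, -19/127). The projection is proj_W(v) = U c.
Check: (v - proj_W(v)) · u_1 = 0  (should be 0).
Check: (v - proj_W(v)) · u_2 = 0  (should be 0).
Result: proj_W(v) = (-209/127, -171/127, 323/127, 228/127).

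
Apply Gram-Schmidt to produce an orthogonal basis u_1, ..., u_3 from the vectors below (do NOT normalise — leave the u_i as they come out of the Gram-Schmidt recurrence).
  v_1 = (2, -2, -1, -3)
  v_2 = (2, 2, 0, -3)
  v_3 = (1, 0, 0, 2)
Orthogonal basis:
  u_1 = (2, -2, -1, -3)
  u_2 = (1, 3, 1/2, -3/2)
  u_3 = (361/225, 8/225, -32/225, 82/75)

Apply the Gram-Schmidt recurrence
  u_1 = v_1
  u_i = v_i − Σ_{j<i} ((v_i · u_j) / (u_j · u_j)) · u_j.

Step by step this gives:
  u_1 = (2, -2, -1, -3)
  u_2 = (1, 3, 1/2, -3/2)
  u_3 = (361/225, 8/225, -32/225, 82/75)

Orthogonality check:
  u_2 · u_1 = 0 (should be 0)
  u_3 · u_1 = 0 (should be 0)
  u_3 · u_2 = 0 (should be 0)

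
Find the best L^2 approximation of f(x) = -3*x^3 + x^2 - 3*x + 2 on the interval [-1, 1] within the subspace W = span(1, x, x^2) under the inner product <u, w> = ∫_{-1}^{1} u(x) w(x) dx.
g(x) = x^2 - 24*x/5 + 2

The best approximation g ∈ W is the orthogonal projection of f onto W. Writing g = a_0 + a_1 x + a_2 x^2, the coefficients solve the normal equations G · a = b where
  G_{ij} = <φ_i, φ_j> and b_i = <f, φ_i>, with φ_0 = 1, φ_1 = x, φ_2 = x^2.
G =
  [2, 0, 2/3]
  [0, 2/3, 0]
  [2/3, 0, 2/5],
b = (14/3, -16/5, 26/15).
Solving gives a_0 = 2, a_1 = -24/5, a_2 = 1, so
  g(x) = x^2 - 24*x/5 + 2.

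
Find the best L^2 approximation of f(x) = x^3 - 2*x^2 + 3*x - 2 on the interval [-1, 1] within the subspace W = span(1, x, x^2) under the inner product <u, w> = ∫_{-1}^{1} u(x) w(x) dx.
g(x) = -2*x^2 + 18*x/5 - 2

The best approximation g ∈ W is the orthogonal projection of f onto W. Writing g = a_0 + a_1 x + a_2 x^2, the coefficients solve the normal equations G · a = b where
  G_{ij} = <φ_i, φ_j> and b_i = <f, φ_i>, with φ_0 = 1, φ_1 = x, φ_2 = x^2.
G =
  [2, 0, 2/3]
  [0, 2/3, 0]
  [2/3, 0, 2/5],
b = (-16/3, 12/5, -32/15).
Solving gives a_0 = -2, a_1 = 18/5, a_2 = -2, so
  g(x) = -2*x^2 + 18*x/5 - 2.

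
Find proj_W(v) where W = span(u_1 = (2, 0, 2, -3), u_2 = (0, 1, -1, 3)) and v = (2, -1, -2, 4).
proj_W(v) = (1/3, 89/66, -67/66, 39/11)

Set up U = [u_1 | ... | u_2] ∈ R^(4×2). The projector onto W = col(U) is P = U (U^T U)^(-1) U^T.
Compute U^T U =
  [17, -11]
  [-11, 11],
and U^T v = (-12, 13).
Solve U^T U · c = U^T v for the coefficients: c = (1/6, 89/66). The projection is proj_W(v) = U c.
Check: (v - proj_W(v)) · u_1 = 0  (should be 0).
Check: (v - proj_W(v)) · u_2 = 0  (should be 0).
Result: proj_W(v) = (1/3, 89/66, -67/66, 39/11).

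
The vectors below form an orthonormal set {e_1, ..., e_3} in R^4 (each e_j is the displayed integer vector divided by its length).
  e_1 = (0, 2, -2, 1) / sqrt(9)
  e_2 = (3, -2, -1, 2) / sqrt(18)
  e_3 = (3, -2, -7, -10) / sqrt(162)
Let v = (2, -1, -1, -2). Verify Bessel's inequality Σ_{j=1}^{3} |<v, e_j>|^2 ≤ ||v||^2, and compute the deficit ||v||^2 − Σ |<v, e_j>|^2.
Σ |<v, e_j>|^2 = 761/81; ||v||^2 = 10; deficit = 49/81

Write each e_j = u_j / sqrt(<u_j, u_j>) where u_j is the displayed integer vector. Then <v, e_j> = <v, u_j> / sqrt(<u_j, u_j>), so |<v, e_j>|^2 = <v, u_j>^2 / <u_j, u_j>.
Coefficients: <v, e_1> = -2/sqrt(9), <v, e_2> = 5/sqrt(18), <v, e_3> = 35/sqrt(162).
Square and sum: Σ |<v, e_j>|^2 = 761/81.
Compute ||v||^2 = v·v = 10.
Deficit = 10 − 761/81 = 49/81 ≥ 0, confirming Bessel's inequality. (The deficit equals ||v − Σ <v,e_j> e_j||^2, the squared distance from v to span{e_j}.)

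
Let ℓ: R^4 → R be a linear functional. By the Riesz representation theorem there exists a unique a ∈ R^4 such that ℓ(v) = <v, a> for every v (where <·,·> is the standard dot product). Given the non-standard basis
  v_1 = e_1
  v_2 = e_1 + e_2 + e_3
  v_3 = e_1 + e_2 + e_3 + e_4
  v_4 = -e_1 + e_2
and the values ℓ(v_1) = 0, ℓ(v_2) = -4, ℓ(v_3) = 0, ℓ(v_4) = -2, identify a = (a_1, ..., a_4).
a = (0, -2, -2, 4)

Write a = (a_1, ..., a_4) in the standard basis. For each basis vector v_i, ℓ(v_i) = <v_i, a> is a linear equation in the a_j's. Collect the n equations into a matrix system V a = ℓ, where row i of V is v_i (expressed in the standard basis). Since V is invertible (lower-triangular with 1s on the diagonal, up to permutation), solve by back-substitution:
  V =
[[1, 0, 0, 0],
 [1, 1, 1, 0],
 [1, 1, 1, 1],
 [-1, 1, 0, 0]]
  V a = (0, -4, 0, -2)
Solving gives a = (0, -2, -2, 4).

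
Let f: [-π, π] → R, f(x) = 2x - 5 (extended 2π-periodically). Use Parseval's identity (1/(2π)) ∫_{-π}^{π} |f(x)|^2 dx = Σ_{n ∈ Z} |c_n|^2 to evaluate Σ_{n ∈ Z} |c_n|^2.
Σ |c_n|^2 = 4π^2/3 + 25

Expand and integrate term by term over [-π, π]:
  ∫ (2x)^2 dx = 4·(2π^3/3); ∫ 2·2·(-5)·x dx = 0 (odd integrand); ∫ (-5)^2 dx = 25·2π.
So (1/(2π)) ∫_{-π}^{π} (2x - 5)^2 dx = 4π^2/3 + 25 = 4π^2/3 + 25.
Parseval ⇒ Σ |c_n|^2 = 4π^2/3 + 25.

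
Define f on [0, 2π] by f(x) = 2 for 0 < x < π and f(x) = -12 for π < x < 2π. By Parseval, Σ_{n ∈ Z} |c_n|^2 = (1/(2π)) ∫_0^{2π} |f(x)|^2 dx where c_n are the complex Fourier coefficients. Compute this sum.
Σ |c_n|^2 = 74

Parseval equates the L^2 energy of f (normalised by 1/(2π)) with the ℓ^2 sum of its Fourier coefficients: (1/(2π)) ∫_0^{2π} |f|^2 = Σ |c_n|^2.
Compute the left side: (1/(2π)) [∫_0^π 2^2 dx + ∫_π^{2π} (-12)^2 dx] = (1/(2π)) · (4π + 144π) = (4 + 144)/2 = 74.
So Σ_{n ∈ Z} |c_n|^2 = 74.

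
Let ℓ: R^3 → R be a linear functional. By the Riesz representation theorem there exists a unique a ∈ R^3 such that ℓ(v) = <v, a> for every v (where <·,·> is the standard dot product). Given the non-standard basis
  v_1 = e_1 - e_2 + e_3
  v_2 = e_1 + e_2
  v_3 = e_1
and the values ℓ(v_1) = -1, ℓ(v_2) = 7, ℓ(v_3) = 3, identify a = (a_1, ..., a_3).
a = (3, 4, 0)

Write a = (a_1, ..., a_3) in the standard basis. For each basis vector v_i, ℓ(v_i) = <v_i, a> is a linear equation in the a_j's. Collect the n equations into a matrix system V a = ℓ, where row i of V is v_i (expressed in the standard basis). Since V is invertible (lower-triangular with 1s on the diagonal, up to permutation), solve by back-substitution:
  V =
[[1, -1, 1],
 [1, 1, 0],
 [1, 0, 0]]
  V a = (-1, 7, 3)
Solving gives a = (3, 4, 0).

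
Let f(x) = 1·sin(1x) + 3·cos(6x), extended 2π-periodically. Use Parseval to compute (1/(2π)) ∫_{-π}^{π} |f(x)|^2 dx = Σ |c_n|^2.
Σ |c_n|^2 = 5

Expand |f|^2 and use orthogonality of {sin(nx), cos(mx)} on [-π, π]:
  ∫_{-π}^{π} sin(nx)^2 dx = π, ∫ cos(mx)^2 dx = π, and cross terms integrate to 0.
So ∫_{-π}^{π} f(x)^2 dx = 1^2 · π + 3^2 · π = (1 + 9)π.
Divide by 2π: (1 + 9)/2 = 5.
By Parseval, this equals Σ |c_n|^2.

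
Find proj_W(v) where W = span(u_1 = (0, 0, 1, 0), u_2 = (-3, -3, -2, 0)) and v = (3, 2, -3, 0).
proj_W(v) = (5/2, 5/2, -3, 0)

Set up U = [u_1 | ... | u_2] ∈ R^(4×2). The projector onto W = col(U) is P = U (U^T U)^(-1) U^T.
Compute U^T U =
  [1, -2]
  [-2, 22],
and U^T v = (-3, -9).
Solve U^T U · c = U^T v for the coefficients: c = (-14/3, -5/6). The projection is proj_W(v) = U c.
Check: (v - proj_W(v)) · u_1 = 0  (should be 0).
Check: (v - proj_W(v)) · u_2 = 0  (should be 0).
Result: proj_W(v) = (5/2, 5/2, -3, 0).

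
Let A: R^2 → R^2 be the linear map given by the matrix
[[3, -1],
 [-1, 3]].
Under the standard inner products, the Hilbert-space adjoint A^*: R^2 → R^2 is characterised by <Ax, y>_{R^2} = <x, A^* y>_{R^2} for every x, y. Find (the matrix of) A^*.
A^* = A^T =
[[3, -1],
 [-1, 3]]

For real matrices with standard dot products, the defining identity <Ax, y> = <x, A^* y> gives (Ax)^T y = x^T (A^*) y, i.e. x^T A^T y = x^T (A^*) y. Since this holds for all x, y, we must have A^* = A^T. Therefore
A^* =
[[3, -1],
 [-1, 3]].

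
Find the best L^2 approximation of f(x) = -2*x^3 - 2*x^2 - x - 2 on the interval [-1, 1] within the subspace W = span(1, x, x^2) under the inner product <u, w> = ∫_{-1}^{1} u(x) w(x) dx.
g(x) = -2*x^2 - 11*x/5 - 2

The best approximation g ∈ W is the orthogonal projection of f onto W. Writing g = a_0 + a_1 x + a_2 x^2, the coefficients solve the normal equations G · a = b where
  G_{ij} = <φ_i, φ_j> and b_i = <f, φ_i>, with φ_0 = 1, φ_1 = x, φ_2 = x^2.
G =
  [2, 0, 2/3]
  [0, 2/3, 0]
  [2/3, 0, 2/5],
b = (-16/3, -22/15, -32/15).
Solving gives a_0 = -2, a_1 = -11/5, a_2 = -2, so
  g(x) = -2*x^2 - 11*x/5 - 2.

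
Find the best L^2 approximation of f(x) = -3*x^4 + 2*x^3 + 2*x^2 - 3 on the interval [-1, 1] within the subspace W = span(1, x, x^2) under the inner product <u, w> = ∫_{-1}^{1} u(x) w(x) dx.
g(x) = -4*x^2/7 + 6*x/5 - 96/35

The best approximation g ∈ W is the orthogonal projection of f onto W. Writing g = a_0 + a_1 x + a_2 x^2, the coefficients solve the normal equations G · a = b where
  G_{ij} = <φ_i, φ_j> and b_i = <f, φ_i>, with φ_0 = 1, φ_1 = x, φ_2 = x^2.
G =
  [2, 0, 2/3]
  [0, 2/3, 0]
  [2/3, 0, 2/5],
b = (-88/15, 4/5, -72/35).
Solving gives a_0 = -96/35, a_1 = 6/5, a_2 = -4/7, so
  g(x) = -4*x^2/7 + 6*x/5 - 96/35.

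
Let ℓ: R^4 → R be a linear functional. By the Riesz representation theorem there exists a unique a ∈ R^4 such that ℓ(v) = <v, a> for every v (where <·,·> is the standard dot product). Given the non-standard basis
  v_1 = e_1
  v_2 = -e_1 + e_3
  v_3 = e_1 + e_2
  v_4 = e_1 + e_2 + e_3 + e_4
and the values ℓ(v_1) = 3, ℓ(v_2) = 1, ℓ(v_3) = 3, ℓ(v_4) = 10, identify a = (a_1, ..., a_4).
a = (3, 0, 4, 3)

Write a = (a_1, ..., a_4) in the standard basis. For each basis vector v_i, ℓ(v_i) = <v_i, a> is a linear equation in the a_j's. Collect the n equations into a matrix system V a = ℓ, where row i of V is v_i (expressed in the standard basis). Since V is invertible (lower-triangular with 1s on the diagonal, up to permutation), solve by back-substitution:
  V =
[[1, 0, 0, 0],
 [-1, 0, 1, 0],
 [1, 1, 0, 0],
 [1, 1, 1, 1]]
  V a = (3, 1, 3, 10)
Solving gives a = (3, 0, 4, 3).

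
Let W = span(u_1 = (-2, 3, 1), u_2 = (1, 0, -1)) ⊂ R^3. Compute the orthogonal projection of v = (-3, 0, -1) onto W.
proj_W(v) = (-21/19, 12/19, 17/19)

Set up U = [u_1 | ... | u_2] ∈ R^(3×2). The projector onto W = col(U) is P = U (U^T U)^(-1) U^T.
Compute U^T U =
  [14, -3]
  [-3, 2],
and U^T v = (5, -2).
Solve U^T U · c = U^T v for the coefficients: c = (4/19, -13/19). The projection is proj_W(v) = U c.
Check: (v - proj_W(v)) · u_1 = 0  (should be 0).
Check: (v - proj_W(v)) · u_2 = 0  (should be 0).
Result: proj_W(v) = (-21/19, 12/19, 17/19).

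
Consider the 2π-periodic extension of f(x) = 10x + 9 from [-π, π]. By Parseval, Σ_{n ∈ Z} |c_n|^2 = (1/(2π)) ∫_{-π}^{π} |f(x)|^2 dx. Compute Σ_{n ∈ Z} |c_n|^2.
Σ |c_n|^2 = 100π^2/3 + 81

Expand and integrate term by term over [-π, π]:
  ∫ (10x)^2 dx = 100·(2π^3/3); ∫ 2·10·(9)·x dx = 0 (odd integrand); ∫ 9^2 dx = 81·2π.
So (1/(2π)) ∫_{-π}^{π} (10x + 9)^2 dx = 100π^2/3 + 81 = 100π^2/3 + 81.
Parseval ⇒ Σ |c_n|^2 = 100π^2/3 + 81.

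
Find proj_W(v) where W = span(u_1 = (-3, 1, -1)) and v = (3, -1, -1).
proj_W(v) = (27/11, -9/11, 9/11)

Set up U = [u_1 | ... | u_1] ∈ R^(3×1). The projector onto W = col(U) is P = U (U^T U)^(-1) U^T.
Compute U^T U =
  [11],
and U^T v = (-9).
Solve U^T U · c = U^T v for the coefficients: c = (-9/11). The projection is proj_W(v) = U c.
Check: (v - proj_W(v)) · u_1 = 0  (should be 0).
Result: proj_W(v) = (27/11, -9/11, 9/11).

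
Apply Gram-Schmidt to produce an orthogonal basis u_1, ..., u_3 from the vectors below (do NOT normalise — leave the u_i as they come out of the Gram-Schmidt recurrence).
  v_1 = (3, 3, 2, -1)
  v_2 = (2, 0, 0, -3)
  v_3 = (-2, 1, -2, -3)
Orthogonal basis:
  u_1 = (3, 3, 2, -1)
  u_2 = (19/23, -27/23, -18/23, -60/23)
  u_3 = (-447/218, 509/218, -121/109, -149/109)

Apply the Gram-Schmidt recurrence
  u_1 = v_1
  u_i = v_i − Σ_{j<i} ((v_i · u_j) / (u_j · u_j)) · u_j.

Step by step this gives:
  u_1 = (3, 3, 2, -1)
  u_2 = (19/23, -27/23, -18/23, -60/23)
  u_3 = (-447/218, 509/218, -121/109, -149/109)

Orthogonality check:
  u_2 · u_1 = 0 (should be 0)
  u_3 · u_1 = 0 (should be 0)
  u_3 · u_2 = 0 (should be 0)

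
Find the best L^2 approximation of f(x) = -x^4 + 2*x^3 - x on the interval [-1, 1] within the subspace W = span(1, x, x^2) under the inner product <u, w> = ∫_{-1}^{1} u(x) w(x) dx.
g(x) = -6*x^2/7 + x/5 + 3/35

The best approximation g ∈ W is the orthogonal projection of f onto W. Writing g = a_0 + a_1 x + a_2 x^2, the coefficients solve the normal equations G · a = b where
  G_{ij} = <φ_i, φ_j> and b_i = <f, φ_i>, with φ_0 = 1, φ_1 = x, φ_2 = x^2.
G =
  [2, 0, 2/3]
  [0, 2/3, 0]
  [2/3, 0, 2/5],
b = (-2/5, 2/15, -2/7).
Solving gives a_0 = 3/35, a_1 = 1/5, a_2 = -6/7, so
  g(x) = -6*x^2/7 + x/5 + 3/35.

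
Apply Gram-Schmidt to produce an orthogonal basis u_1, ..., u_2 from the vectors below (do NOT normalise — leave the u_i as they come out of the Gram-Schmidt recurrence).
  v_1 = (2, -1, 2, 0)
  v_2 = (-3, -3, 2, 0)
Orthogonal basis:
  u_1 = (2, -1, 2, 0)
  u_2 = (-29/9, -26/9, 16/9, 0)

Apply the Gram-Schmidt recurrence
  u_1 = v_1
  u_i = v_i − Σ_{j<i} ((v_i · u_j) / (u_j · u_j)) · u_j.

Step by step this gives:
  u_1 = (2, -1, 2, 0)
  u_2 = (-29/9, -26/9, 16/9, 0)

Orthogonality check:
  u_2 · u_1 = 0 (should be 0)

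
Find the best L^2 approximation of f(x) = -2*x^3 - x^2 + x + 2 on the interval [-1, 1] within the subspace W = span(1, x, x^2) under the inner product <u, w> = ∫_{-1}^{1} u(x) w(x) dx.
g(x) = -x^2 - x/5 + 2

The best approximation g ∈ W is the orthogonal projection of f onto W. Writing g = a_0 + a_1 x + a_2 x^2, the coefficients solve the normal equations G · a = b where
  G_{ij} = <φ_i, φ_j> and b_i = <f, φ_i>, with φ_0 = 1, φ_1 = x, φ_2 = x^2.
G =
  [2, 0, 2/3]
  [0, 2/3, 0]
  [2/3, 0, 2/5],
b = (10/3, -2/15, 14/15).
Solving gives a_0 = 2, a_1 = -1/5, a_2 = -1, so
  g(x) = -x^2 - x/5 + 2.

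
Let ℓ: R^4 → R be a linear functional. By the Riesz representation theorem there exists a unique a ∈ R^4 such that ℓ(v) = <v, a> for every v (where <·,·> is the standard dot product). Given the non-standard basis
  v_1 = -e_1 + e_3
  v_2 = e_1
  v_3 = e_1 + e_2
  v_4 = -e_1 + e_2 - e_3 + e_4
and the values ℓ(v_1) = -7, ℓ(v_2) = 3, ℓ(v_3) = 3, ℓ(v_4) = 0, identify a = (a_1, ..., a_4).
a = (3, 0, -4, -1)

Write a = (a_1, ..., a_4) in the standard basis. For each basis vector v_i, ℓ(v_i) = <v_i, a> is a linear equation in the a_j's. Collect the n equations into a matrix system V a = ℓ, where row i of V is v_i (expressed in the standard basis). Since V is invertible (lower-triangular with 1s on the diagonal, up to permutation), solve by back-substitution:
  V =
[[-1, 0, 1, 0],
 [1, 0, 0, 0],
 [1, 1, 0, 0],
 [-1, 1, -1, 1]]
  V a = (-7, 3, 3, 0)
Solving gives a = (3, 0, -4, -1).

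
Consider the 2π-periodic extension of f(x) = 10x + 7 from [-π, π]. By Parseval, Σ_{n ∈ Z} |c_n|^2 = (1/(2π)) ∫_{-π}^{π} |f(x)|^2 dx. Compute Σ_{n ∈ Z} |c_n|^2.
Σ |c_n|^2 = 100π^2/3 + 49

Expand and integrate term by term over [-π, π]:
  ∫ (10x)^2 dx = 100·(2π^3/3); ∫ 2·10·(7)·x dx = 0 (odd integrand); ∫ 7^2 dx = 49·2π.
So (1/(2π)) ∫_{-π}^{π} (10x + 7)^2 dx = 100π^2/3 + 49 = 100π^2/3 + 49.
Parseval ⇒ Σ |c_n|^2 = 100π^2/3 + 49.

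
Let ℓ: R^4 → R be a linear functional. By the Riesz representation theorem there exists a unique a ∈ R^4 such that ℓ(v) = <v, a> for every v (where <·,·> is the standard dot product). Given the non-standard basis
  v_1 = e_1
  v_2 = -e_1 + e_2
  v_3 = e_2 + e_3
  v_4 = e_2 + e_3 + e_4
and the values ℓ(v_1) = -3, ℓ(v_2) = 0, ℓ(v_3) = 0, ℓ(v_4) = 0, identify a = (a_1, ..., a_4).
a = (-3, -3, 3, 0)

Write a = (a_1, ..., a_4) in the standard basis. For each basis vector v_i, ℓ(v_i) = <v_i, a> is a linear equation in the a_j's. Collect the n equations into a matrix system V a = ℓ, where row i of V is v_i (expressed in the standard basis). Since V is invertible (lower-triangular with 1s on the diagonal, up to permutation), solve by back-substitution:
  V =
[[1, 0, 0, 0],
 [-1, 1, 0, 0],
 [0, 1, 1, 0],
 [0, 1, 1, 1]]
  V a = (-3, 0, 0, 0)
Solving gives a = (-3, -3, 3, 0).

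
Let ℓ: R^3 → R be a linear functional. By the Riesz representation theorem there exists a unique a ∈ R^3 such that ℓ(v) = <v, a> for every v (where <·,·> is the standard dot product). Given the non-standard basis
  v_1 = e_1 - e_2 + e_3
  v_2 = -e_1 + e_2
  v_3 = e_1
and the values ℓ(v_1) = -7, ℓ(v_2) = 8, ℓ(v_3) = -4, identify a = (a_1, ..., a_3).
a = (-4, 4, 1)

Write a = (a_1, ..., a_3) in the standard basis. For each basis vector v_i, ℓ(v_i) = <v_i, a> is a linear equation in the a_j's. Collect the n equations into a matrix system V a = ℓ, where row i of V is v_i (expressed in the standard basis). Since V is invertible (lower-triangular with 1s on the diagonal, up to permutation), solve by back-substitution:
  V =
[[1, -1, 1],
 [-1, 1, 0],
 [1, 0, 0]]
  V a = (-7, 8, -4)
Solving gives a = (-4, 4, 1).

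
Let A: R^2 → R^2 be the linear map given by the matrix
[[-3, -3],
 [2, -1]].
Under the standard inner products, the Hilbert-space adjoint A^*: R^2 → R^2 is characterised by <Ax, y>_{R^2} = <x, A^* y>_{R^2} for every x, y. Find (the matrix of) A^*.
A^* = A^T =
[[-3, 2],
 [-3, -1]]

For real matrices with standard dot products, the defining identity <Ax, y> = <x, A^* y> gives (Ax)^T y = x^T (A^*) y, i.e. x^T A^T y = x^T (A^*) y. Since this holds for all x, y, we must have A^* = A^T. Therefore
A^* =
[[-3, 2],
 [-3, -1]].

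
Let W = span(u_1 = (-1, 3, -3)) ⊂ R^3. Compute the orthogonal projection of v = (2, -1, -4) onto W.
proj_W(v) = (-7/19, 21/19, -21/19)

Set up U = [u_1 | ... | u_1] ∈ R^(3×1). The projector onto W = col(U) is P = U (U^T U)^(-1) U^T.
Compute U^T U =
  [19],
and U^T v = (7).
Solve U^T U · c = U^T v for the coefficients: c = (7/19). The projection is proj_W(v) = U c.
Check: (v - proj_W(v)) · u_1 = 0  (should be 0).
Result: proj_W(v) = (-7/19, 21/19, -21/19).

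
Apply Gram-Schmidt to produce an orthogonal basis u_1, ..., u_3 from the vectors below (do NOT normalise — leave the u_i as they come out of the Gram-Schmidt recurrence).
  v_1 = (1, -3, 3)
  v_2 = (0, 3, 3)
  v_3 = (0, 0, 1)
Orthogonal basis:
  u_1 = (1, -3, 3)
  u_2 = (0, 3, 3)
  u_3 = (-3/19, -1/38, 1/38)

Apply the Gram-Schmidt recurrence
  u_1 = v_1
  u_i = v_i − Σ_{j<i} ((v_i · u_j) / (u_j · u_j)) · u_j.

Step by step this gives:
  u_1 = (1, -3, 3)
  u_2 = (0, 3, 3)
  u_3 = (-3/19, -1/38, 1/38)

Orthogonality check:
  u_2 · u_1 = 0 (should be 0)
  u_3 · u_1 = 0 (should be 0)
  u_3 · u_2 = 0 (should be 0)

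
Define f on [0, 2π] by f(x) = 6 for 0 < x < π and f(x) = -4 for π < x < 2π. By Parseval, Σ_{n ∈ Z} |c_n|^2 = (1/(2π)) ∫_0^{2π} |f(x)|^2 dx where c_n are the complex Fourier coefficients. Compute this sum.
Σ |c_n|^2 = 26

Parseval equates the L^2 energy of f (normalised by 1/(2π)) with the ℓ^2 sum of its Fourier coefficients: (1/(2π)) ∫_0^{2π} |f|^2 = Σ |c_n|^2.
Compute the left side: (1/(2π)) [∫_0^π 6^2 dx + ∫_π^{2π} (-4)^2 dx] = (1/(2π)) · (36π + 16π) = (36 + 16)/2 = 26.
So Σ_{n ∈ Z} |c_n|^2 = 26.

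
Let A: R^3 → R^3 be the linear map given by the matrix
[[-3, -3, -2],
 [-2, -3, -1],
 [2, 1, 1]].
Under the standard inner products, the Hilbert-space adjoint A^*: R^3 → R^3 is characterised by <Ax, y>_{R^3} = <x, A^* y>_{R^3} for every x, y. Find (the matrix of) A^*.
A^* = A^T =
[[-3, -2, 2],
 [-3, -3, 1],
 [-2, -1, 1]]

For real matrices with standard dot products, the defining identity <Ax, y> = <x, A^* y> gives (Ax)^T y = x^T (A^*) y, i.e. x^T A^T y = x^T (A^*) y. Since this holds for all x, y, we must have A^* = A^T. Therefore
A^* =
[[-3, -2, 2],
 [-3, -3, 1],
 [-2, -1, 1]].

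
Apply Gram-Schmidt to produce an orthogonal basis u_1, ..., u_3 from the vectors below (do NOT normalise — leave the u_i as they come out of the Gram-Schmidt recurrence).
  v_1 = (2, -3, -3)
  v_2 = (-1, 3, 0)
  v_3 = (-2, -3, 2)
Orthogonal basis:
  u_1 = (2, -3, -3)
  u_2 = (0, 3/2, -3/2)
  u_3 = (-21/11, -7/11, -7/11)

Apply the Gram-Schmidt recurrence
  u_1 = v_1
  u_i = v_i − Σ_{j<i} ((v_i · u_j) / (u_j · u_j)) · u_j.

Step by step this gives:
  u_1 = (2, -3, -3)
  u_2 = (0, 3/2, -3/2)
  u_3 = (-21/11, -7/11, -7/11)

Orthogonality check:
  u_2 · u_1 = 0 (should be 0)
  u_3 · u_1 = 0 (should be 0)
  u_3 · u_2 = 0 (should be 0)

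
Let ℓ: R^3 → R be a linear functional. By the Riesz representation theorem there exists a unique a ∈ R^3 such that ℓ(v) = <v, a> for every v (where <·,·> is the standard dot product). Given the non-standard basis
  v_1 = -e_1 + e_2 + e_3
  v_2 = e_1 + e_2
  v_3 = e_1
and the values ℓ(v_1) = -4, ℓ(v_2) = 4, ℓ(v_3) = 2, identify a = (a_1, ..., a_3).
a = (2, 2, -4)

Write a = (a_1, ..., a_3) in the standard basis. For each basis vector v_i, ℓ(v_i) = <v_i, a> is a linear equation in the a_j's. Collect the n equations into a matrix system V a = ℓ, where row i of V is v_i (expressed in the standard basis). Since V is invertible (lower-triangular with 1s on the diagonal, up to permutation), solve by back-substitution:
  V =
[[-1, 1, 1],
 [1, 1, 0],
 [1, 0, 0]]
  V a = (-4, 4, 2)
Solving gives a = (2, 2, -4).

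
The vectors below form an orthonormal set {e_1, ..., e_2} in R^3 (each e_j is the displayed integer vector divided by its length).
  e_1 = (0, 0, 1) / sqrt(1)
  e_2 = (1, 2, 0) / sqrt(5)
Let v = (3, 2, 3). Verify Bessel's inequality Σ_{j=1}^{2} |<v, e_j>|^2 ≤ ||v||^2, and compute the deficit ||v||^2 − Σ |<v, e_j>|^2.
Σ |<v, e_j>|^2 = 94/5; ||v||^2 = 22; deficit = 16/5

Write each e_j = u_j / sqrt(<u_j, u_j>) where u_j is the displayed integer vector. Then <v, e_j> = <v, u_j> / sqrt(<u_j, u_j>), so |<v, e_j>|^2 = <v, u_j>^2 / <u_j, u_j>.
Coefficients: <v, e_1> = 3/sqrt(1), <v, e_2> = 7/sqrt(5).
Square and sum: Σ |<v, e_j>|^2 = 94/5.
Compute ||v||^2 = v·v = 22.
Deficit = 22 − 94/5 = 16/5 ≥ 0, confirming Bessel's inequality. (The deficit equals ||v − Σ <v,e_j> e_j||^2, the squared distance from v to span{e_j}.)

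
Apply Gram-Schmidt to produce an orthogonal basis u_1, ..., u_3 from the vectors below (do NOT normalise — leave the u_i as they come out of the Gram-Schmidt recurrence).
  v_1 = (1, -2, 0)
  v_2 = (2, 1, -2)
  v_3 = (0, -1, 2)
Orthogonal basis:
  u_1 = (1, -2, 0)
  u_2 = (2, 1, -2)
  u_3 = (32/45, 16/45, 8/9)

Apply the Gram-Schmidt recurrence
  u_1 = v_1
  u_i = v_i − Σ_{j<i} ((v_i · u_j) / (u_j · u_j)) · u_j.

Step by step this gives:
  u_1 = (1, -2, 0)
  u_2 = (2, 1, -2)
  u_3 = (32/45, 16/45, 8/9)

Orthogonality check:
  u_2 · u_1 = 0 (should be 0)
  u_3 · u_1 = 0 (should be 0)
  u_3 · u_2 = 0 (should be 0)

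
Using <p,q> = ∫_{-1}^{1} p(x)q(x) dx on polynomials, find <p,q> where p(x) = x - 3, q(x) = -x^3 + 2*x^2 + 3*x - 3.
<p,q> = 78/5

Expand the product: p(x)·q(x) = -x^4 + 5*x^3 - 3*x^2 - 12*x + 9.
∫_{-1}^{1} of each monomial x^k gives [2/(k+1) if k even, 0 if k odd]. Integrating term-by-term (or equivalently evaluating the antiderivative F(x) = -x^5/5 + 5*x^4/4 - x^3 - 6*x^2 + 9*x at the endpoints):
  F(1) − F(−1) = 61/20 − (-251/20) = 78/5.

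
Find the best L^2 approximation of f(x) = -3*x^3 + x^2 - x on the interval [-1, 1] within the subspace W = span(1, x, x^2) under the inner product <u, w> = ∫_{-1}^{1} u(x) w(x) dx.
g(x) = x^2 - 14*x/5

The best approximation g ∈ W is the orthogonal projection of f onto W. Writing g = a_0 + a_1 x + a_2 x^2, the coefficients solve the normal equations G · a = b where
  G_{ij} = <φ_i, φ_j> and b_i = <f, φ_i>, with φ_0 = 1, φ_1 = x, φ_2 = x^2.
G =
  [2, 0, 2/3]
  [0, 2/3, 0]
  [2/3, 0, 2/5],
b = (2/3, -28/15, 2/5).
Solving gives a_0 = 0, a_1 = -14/5, a_2 = 1, so
  g(x) = x^2 - 14*x/5.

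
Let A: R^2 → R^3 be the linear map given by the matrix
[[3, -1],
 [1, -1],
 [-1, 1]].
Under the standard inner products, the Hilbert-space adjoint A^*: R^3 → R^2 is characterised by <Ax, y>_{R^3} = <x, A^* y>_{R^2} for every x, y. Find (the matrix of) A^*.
A^* = A^T =
[[3, 1, -1],
 [-1, -1, 1]]

For real matrices with standard dot products, the defining identity <Ax, y> = <x, A^* y> gives (Ax)^T y = x^T (A^*) y, i.e. x^T A^T y = x^T (A^*) y. Since this holds for all x, y, we must have A^* = A^T. Therefore
A^* =
[[3, 1, -1],
 [-1, -1, 1]].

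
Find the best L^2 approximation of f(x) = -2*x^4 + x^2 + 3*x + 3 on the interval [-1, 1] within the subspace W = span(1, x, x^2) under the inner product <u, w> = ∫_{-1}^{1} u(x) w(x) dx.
g(x) = -5*x^2/7 + 3*x + 111/35

The best approximation g ∈ W is the orthogonal projection of f onto W. Writing g = a_0 + a_1 x + a_2 x^2, the coefficients solve the normal equations G · a = b where
  G_{ij} = <φ_i, φ_j> and b_i = <f, φ_i>, with φ_0 = 1, φ_1 = x, φ_2 = x^2.
G =
  [2, 0, 2/3]
  [0, 2/3, 0]
  [2/3, 0, 2/5],
b = (88/15, 2, 64/35).
Solving gives a_0 = 111/35, a_1 = 3, a_2 = -5/7, so
  g(x) = -5*x^2/7 + 3*x + 111/35.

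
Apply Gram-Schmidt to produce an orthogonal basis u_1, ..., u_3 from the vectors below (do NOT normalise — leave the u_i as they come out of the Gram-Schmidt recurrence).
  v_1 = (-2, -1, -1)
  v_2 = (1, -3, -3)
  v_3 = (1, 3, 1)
Orthogonal basis:
  u_1 = (-2, -1, -1)
  u_2 = (7/3, -7/3, -7/3)
  u_3 = (0, 1, -1)

Apply the Gram-Schmidt recurrence
  u_1 = v_1
  u_i = v_i − Σ_{j<i} ((v_i · u_j) / (u_j · u_j)) · u_j.

Step by step this gives:
  u_1 = (-2, -1, -1)
  u_2 = (7/3, -7/3, -7/3)
  u_3 = (0, 1, -1)

Orthogonality check:
  u_2 · u_1 = 0 (should be 0)
  u_3 · u_1 = 0 (should be 0)
  u_3 · u_2 = 0 (should be 0)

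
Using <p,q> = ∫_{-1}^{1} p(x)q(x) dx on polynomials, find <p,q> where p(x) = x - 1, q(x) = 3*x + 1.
<p,q> = 0

Expand the product: p(x)·q(x) = 3*x^2 - 2*x - 1.
∫_{-1}^{1} of each monomial x^k gives [2/(k+1) if k even, 0 if k odd]. Integrating term-by-term (or equivalently evaluating the antiderivative F(x) = x^3 - x^2 - x at the endpoints):
  F(1) − F(−1) = -1 − (-1) = 0.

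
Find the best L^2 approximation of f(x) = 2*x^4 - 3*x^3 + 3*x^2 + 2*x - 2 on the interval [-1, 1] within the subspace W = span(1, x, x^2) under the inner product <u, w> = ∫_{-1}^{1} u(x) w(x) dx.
g(x) = 33*x^2/7 + x/5 - 76/35

The best approximation g ∈ W is the orthogonal projection of f onto W. Writing g = a_0 + a_1 x + a_2 x^2, the coefficients solve the normal equations G · a = b where
  G_{ij} = <φ_i, φ_j> and b_i = <f, φ_i>, with φ_0 = 1, φ_1 = x, φ_2 = x^2.
G =
  [2, 0, 2/3]
  [0, 2/3, 0]
  [2/3, 0, 2/5],
b = (-6/5, 2/15, 46/105).
Solving gives a_0 = -76/35, a_1 = 1/5, a_2 = 33/7, so
  g(x) = 33*x^2/7 + x/5 - 76/35.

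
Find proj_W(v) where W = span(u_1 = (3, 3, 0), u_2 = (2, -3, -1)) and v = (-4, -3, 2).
proj_W(v) = (-13/3, -8/3, 1/3)

Set up U = [u_1 | ... | u_2] ∈ R^(3×2). The projector onto W = col(U) is P = U (U^T U)^(-1) U^T.
Compute U^T U =
  [18, -3]
  [-3, 14],
and U^T v = (-21, -1).
Solve U^T U · c = U^T v for the coefficients: c = (-11/9, -1/3). The projection is proj_W(v) = U c.
Check: (v - proj_W(v)) · u_1 = 0  (should be 0).
Check: (v - proj_W(v)) · u_2 = 0  (should be 0).
Result: proj_W(v) = (-13/3, -8/3, 1/3).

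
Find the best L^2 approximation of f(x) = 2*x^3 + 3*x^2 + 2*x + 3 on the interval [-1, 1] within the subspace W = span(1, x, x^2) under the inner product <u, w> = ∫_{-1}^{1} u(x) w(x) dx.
g(x) = 3*x^2 + 16*x/5 + 3

The best approximation g ∈ W is the orthogonal projection of f onto W. Writing g = a_0 + a_1 x + a_2 x^2, the coefficients solve the normal equations G · a = b where
  G_{ij} = <φ_i, φ_j> and b_i = <f, φ_i>, with φ_0 = 1, φ_1 = x, φ_2 = x^2.
G =
  [2, 0, 2/3]
  [0, 2/3, 0]
  [2/3, 0, 2/5],
b = (8, 32/15, 16/5).
Solving gives a_0 = 3, a_1 = 16/5, a_2 = 3, so
  g(x) = 3*x^2 + 16*x/5 + 3.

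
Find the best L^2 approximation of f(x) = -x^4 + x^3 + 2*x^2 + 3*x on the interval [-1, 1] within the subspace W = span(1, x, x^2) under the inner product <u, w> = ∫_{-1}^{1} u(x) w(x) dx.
g(x) = 8*x^2/7 + 18*x/5 + 3/35

The best approximation g ∈ W is the orthogonal projection of f onto W. Writing g = a_0 + a_1 x + a_2 x^2, the coefficients solve the normal equations G · a = b where
  G_{ij} = <φ_i, φ_j> and b_i = <f, φ_i>, with φ_0 = 1, φ_1 = x, φ_2 = x^2.
G =
  [2, 0, 2/3]
  [0, 2/3, 0]
  [2/3, 0, 2/5],
b = (14/15, 12/5, 18/35).
Solving gives a_0 = 3/35, a_1 = 18/5, a_2 = 8/7, so
  g(x) = 8*x^2/7 + 18*x/5 + 3/35.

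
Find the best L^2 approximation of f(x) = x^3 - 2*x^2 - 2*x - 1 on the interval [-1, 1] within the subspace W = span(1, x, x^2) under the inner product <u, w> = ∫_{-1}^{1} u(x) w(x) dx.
g(x) = -2*x^2 - 7*x/5 - 1

The best approximation g ∈ W is the orthogonal projection of f onto W. Writing g = a_0 + a_1 x + a_2 x^2, the coefficients solve the normal equations G · a = b where
  G_{ij} = <φ_i, φ_j> and b_i = <f, φ_i>, with φ_0 = 1, φ_1 = x, φ_2 = x^2.
G =
  [2, 0, 2/3]
  [0, 2/3, 0]
  [2/3, 0, 2/5],
b = (-10/3, -14/15, -22/15).
Solving gives a_0 = -1, a_1 = -7/5, a_2 = -2, so
  g(x) = -2*x^2 - 7*x/5 - 1.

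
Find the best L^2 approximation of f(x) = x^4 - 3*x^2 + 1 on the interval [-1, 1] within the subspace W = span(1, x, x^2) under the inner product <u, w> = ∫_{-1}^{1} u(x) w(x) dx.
g(x) = 32/35 - 15*x^2/7

The best approximation g ∈ W is the orthogonal projection of f onto W. Writing g = a_0 + a_1 x + a_2 x^2, the coefficients solve the normal equations G · a = b where
  G_{ij} = <φ_i, φ_j> and b_i = <f, φ_i>, with φ_0 = 1, φ_1 = x, φ_2 = x^2.
G =
  [2, 0, 2/3]
  [0, 2/3, 0]
  [2/3, 0, 2/5],
b = (2/5, 0, -26/105).
Solving gives a_0 = 32/35, a_1 = 0, a_2 = -15/7, so
  g(x) = 32/35 - 15*x^2/7.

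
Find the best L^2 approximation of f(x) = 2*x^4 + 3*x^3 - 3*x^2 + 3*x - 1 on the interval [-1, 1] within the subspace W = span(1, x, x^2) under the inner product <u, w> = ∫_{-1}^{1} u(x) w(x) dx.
g(x) = -9*x^2/7 + 24*x/5 - 41/35

The best approximation g ∈ W is the orthogonal projection of f onto W. Writing g = a_0 + a_1 x + a_2 x^2, the coefficients solve the normal equations G · a = b where
  G_{ij} = <φ_i, φ_j> and b_i = <f, φ_i>, with φ_0 = 1, φ_1 = x, φ_2 = x^2.
G =
  [2, 0, 2/3]
  [0, 2/3, 0]
  [2/3, 0, 2/5],
b = (-16/5, 16/5, -136/105).
Solving gives a_0 = -41/35, a_1 = 24/5, a_2 = -9/7, so
  g(x) = -9*x^2/7 + 24*x/5 - 41/35.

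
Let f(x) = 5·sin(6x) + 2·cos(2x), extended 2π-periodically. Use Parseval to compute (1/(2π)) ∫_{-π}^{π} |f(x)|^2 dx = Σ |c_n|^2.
Σ |c_n|^2 = 29/2

Expand |f|^2 and use orthogonality of {sin(nx), cos(mx)} on [-π, π]:
  ∫_{-π}^{π} sin(nx)^2 dx = π, ∫ cos(mx)^2 dx = π, and cross terms integrate to 0.
So ∫_{-π}^{π} f(x)^2 dx = 5^2 · π + 2^2 · π = (25 + 4)π.
Divide by 2π: (25 + 4)/2 = 29/2.
By Parseval, this equals Σ |c_n|^2.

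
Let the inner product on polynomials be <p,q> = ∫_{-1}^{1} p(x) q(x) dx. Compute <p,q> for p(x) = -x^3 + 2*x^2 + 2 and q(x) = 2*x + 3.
<p,q> = 76/5

Expand the product: p(x)·q(x) = -2*x^4 + x^3 + 6*x^2 + 4*x + 6.
∫_{-1}^{1} of each monomial x^k gives [2/(k+1) if k even, 0 if k odd]. Integrating term-by-term (or equivalently evaluating the antiderivative F(x) = -2*x^5/5 + x^4/4 + 2*x^3 + 2*x^2 + 6*x at the endpoints):
  F(1) − F(−1) = 197/20 − (-107/20) = 76/5.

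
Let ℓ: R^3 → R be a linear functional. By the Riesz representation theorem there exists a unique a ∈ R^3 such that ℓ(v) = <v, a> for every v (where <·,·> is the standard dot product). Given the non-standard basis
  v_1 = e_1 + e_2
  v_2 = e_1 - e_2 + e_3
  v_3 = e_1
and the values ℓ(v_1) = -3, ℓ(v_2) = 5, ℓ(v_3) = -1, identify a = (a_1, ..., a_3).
a = (-1, -2, 4)

Write a = (a_1, ..., a_3) in the standard basis. For each basis vector v_i, ℓ(v_i) = <v_i, a> is a linear equation in the a_j's. Collect the n equations into a matrix system V a = ℓ, where row i of V is v_i (expressed in the standard basis). Since V is invertible (lower-triangular with 1s on the diagonal, up to permutation), solve by back-substitution:
  V =
[[1, 1, 0],
 [1, -1, 1],
 [1, 0, 0]]
  V a = (-3, 5, -1)
Solving gives a = (-1, -2, 4).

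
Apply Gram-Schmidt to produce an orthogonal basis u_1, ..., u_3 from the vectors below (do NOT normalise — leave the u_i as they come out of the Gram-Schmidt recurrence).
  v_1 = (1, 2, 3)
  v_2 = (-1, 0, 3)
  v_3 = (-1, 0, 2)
Orthogonal basis:
  u_1 = (1, 2, 3)
  u_2 = (-11/7, -8/7, 9/7)
  u_3 = (-3/19, 3/19, -1/19)

Apply the Gram-Schmidt recurrence
  u_1 = v_1
  u_i = v_i − Σ_{j<i} ((v_i · u_j) / (u_j · u_j)) · u_j.

Step by step this gives:
  u_1 = (1, 2, 3)
  u_2 = (-11/7, -8/7, 9/7)
  u_3 = (-3/19, 3/19, -1/19)

Orthogonality check:
  u_2 · u_1 = 0 (should be 0)
  u_3 · u_1 = 0 (should be 0)
  u_3 · u_2 = 0 (should be 0)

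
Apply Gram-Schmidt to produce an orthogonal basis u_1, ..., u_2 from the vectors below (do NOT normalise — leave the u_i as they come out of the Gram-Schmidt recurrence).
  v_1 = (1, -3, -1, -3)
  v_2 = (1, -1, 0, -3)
Orthogonal basis:
  u_1 = (1, -3, -1, -3)
  u_2 = (7/20, 19/20, 13/20, -21/20)

Apply the Gram-Schmidt recurrence
  u_1 = v_1
  u_i = v_i − Σ_{j<i} ((v_i · u_j) / (u_j · u_j)) · u_j.

Step by step this gives:
  u_1 = (1, -3, -1, -3)
  u_2 = (7/20, 19/20, 13/20, -21/20)

Orthogonality check:
  u_2 · u_1 = 0 (should be 0)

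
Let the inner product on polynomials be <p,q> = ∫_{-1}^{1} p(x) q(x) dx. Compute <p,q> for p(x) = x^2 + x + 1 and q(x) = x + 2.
<p,q> = 6

Expand the product: p(x)·q(x) = x^3 + 3*x^2 + 3*x + 2.
∫_{-1}^{1} of each monomial x^k gives [2/(k+1) if k even, 0 if k odd]. Integrating term-by-term (or equivalently evaluating the antiderivative F(x) = x^4/4 + x^3 + 3*x^2/2 + 2*x at the endpoints):
  F(1) − F(−1) = 19/4 − (-5/4) = 6.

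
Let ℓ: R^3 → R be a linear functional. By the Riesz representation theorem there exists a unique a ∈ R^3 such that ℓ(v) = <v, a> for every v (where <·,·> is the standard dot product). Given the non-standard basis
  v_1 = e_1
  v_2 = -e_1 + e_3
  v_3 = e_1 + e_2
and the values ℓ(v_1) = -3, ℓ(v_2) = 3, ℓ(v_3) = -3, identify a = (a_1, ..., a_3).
a = (-3, 0, 0)

Write a = (a_1, ..., a_3) in the standard basis. For each basis vector v_i, ℓ(v_i) = <v_i, a> is a linear equation in the a_j's. Collect the n equations into a matrix system V a = ℓ, where row i of V is v_i (expressed in the standard basis). Since V is invertible (lower-triangular with 1s on the diagonal, up to permutation), solve by back-substitution:
  V =
[[1, 0, 0],
 [-1, 0, 1],
 [1, 1, 0]]
  V a = (-3, 3, -3)
Solving gives a = (-3, 0, 0).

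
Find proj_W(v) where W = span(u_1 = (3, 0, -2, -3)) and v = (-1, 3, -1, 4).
proj_W(v) = (-39/22, 0, 13/11, 39/22)

Set up U = [u_1 | ... | u_1] ∈ R^(4×1). The projector onto W = col(U) is P = U (U^T U)^(-1) U^T.
Compute U^T U =
  [22],
and U^T v = (-13).
Solve U^T U · c = U^T v for the coefficients: c = (-13/22). The projection is proj_W(v) = U c.
Check: (v - proj_W(v)) · u_1 = 0  (should be 0).
Result: proj_W(v) = (-39/22, 0, 13/11, 39/22).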